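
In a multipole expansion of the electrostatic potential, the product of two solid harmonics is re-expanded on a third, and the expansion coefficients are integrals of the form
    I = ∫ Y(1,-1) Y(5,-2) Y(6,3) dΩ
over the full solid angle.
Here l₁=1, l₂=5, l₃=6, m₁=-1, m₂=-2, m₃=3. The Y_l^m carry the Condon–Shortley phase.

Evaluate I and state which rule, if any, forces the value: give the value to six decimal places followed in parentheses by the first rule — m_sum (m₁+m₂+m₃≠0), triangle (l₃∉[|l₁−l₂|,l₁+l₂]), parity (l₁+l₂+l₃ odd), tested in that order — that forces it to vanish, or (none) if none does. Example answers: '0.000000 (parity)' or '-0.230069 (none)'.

Rules hold: Σm=0, L=12 even, 4≤6≤6.
N = 3·11·13 = 429
Δ = 0!·2!·10!/13! = 1/858
Racah Σ t=0..0: t=0:+1/14400 = 1/14400
⇒ 3j(1 5 6; 0 0 0)² = 6/143, sgn +1
Racah Σ t=0..0: t=0:+1/60480 = 1/60480
⇒ 3j(1 5 6; -1 -2 3)² = 6/143, sgn -1
4πI² = N·(3j₀)²·(3jₘ)² = 108/143
I = -1·√(0.755245/4π) = -0.24515397
No selection rule forces the value: the integral is nonzero (none).

-0.245154 (none)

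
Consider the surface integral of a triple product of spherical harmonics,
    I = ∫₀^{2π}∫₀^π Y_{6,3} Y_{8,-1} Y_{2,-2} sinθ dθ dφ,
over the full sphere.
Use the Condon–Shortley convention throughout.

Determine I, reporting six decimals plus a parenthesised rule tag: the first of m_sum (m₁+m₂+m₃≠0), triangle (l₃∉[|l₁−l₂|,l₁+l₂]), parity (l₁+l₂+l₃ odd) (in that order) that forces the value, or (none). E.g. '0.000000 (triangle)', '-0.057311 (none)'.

-0.050205 (none)

Checks pass: Σm=0; 16 even; l₃=2∈[2,14].
(2·6+1)(2·8+1)(2·2+1) = 1105
Δ: 12! 0! 4! / 17! → 1/30940
sum: t=6:+1/2073600 = 1/2073600
3j²(6 8 2; 0 0 0) = Δ·Π!·Σ² = 28/1105  (sign +1)
sum: t=3:−1/52254720 = -1/52254720
3j²(6 8 2; 3 -1 -2) = Δ·Π!·Σ² = 1/884  (sign -1)
combine: 4πI² = 1105·28/1105·1/884 = 7/221
take √, sign -1: I = -0.05020511
No selection rule forces the value: the integral is nonzero (none).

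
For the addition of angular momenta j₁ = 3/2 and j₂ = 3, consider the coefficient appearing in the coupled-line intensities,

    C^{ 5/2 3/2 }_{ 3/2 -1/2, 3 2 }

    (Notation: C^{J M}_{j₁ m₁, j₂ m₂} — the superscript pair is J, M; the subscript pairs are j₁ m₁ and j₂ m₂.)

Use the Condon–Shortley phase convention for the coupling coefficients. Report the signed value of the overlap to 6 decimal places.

triangle: 2!·1!·4!/8! = 48/40320
(j±m)!: 1!·2!·5!·1!·4!·1! = 5760
prefactor² = (2J+1)·Δ·N² = 288/7
  k=1: −1/(1!·1!·1!·4!·0!·0!) = -1/24
  k=2: +1/(2!·0!·0!·3!·1!·1!) = 1/12
Σ = 1/24  ⇒  CG² = 288/7·(1/24)² = 1/14
CG = +√(1/14) = +0.267261

+√(1/14) = +0.267261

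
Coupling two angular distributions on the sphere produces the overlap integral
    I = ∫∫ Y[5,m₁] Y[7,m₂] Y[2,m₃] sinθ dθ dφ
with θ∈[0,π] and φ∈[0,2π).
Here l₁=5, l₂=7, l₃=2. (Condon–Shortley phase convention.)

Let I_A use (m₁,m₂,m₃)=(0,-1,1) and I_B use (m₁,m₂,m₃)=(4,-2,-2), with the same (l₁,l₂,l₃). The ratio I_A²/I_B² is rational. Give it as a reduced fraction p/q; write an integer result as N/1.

Same 5,7,2: normalisation and zero-m 3j drop out of the ratio.
A: Δ: 10! 0! 4! / 15! → 1/15015; sum: t=5:−1/86400 = -1/86400; 3j²(5 7 2; 0 -1 1) = Δ·Π!·Σ² = 16/715  (sign +1)
B: Δ: 10! 0! 4! / 15! → 1/15015; sum: t=1:−1/8709120 = -1/8709120; 3j²(5 7 2; 4 -2 -2) = Δ·Π!·Σ² = 1/3003  (sign -1)
I_A²/I_B² = (16/715)/(1/3003) = 336/5

336/5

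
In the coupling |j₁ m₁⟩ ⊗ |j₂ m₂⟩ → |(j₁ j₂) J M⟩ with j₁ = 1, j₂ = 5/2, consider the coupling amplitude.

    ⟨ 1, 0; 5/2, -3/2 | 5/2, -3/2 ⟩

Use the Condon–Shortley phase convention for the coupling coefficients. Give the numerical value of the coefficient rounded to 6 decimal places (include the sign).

+√(9/35) = +0.507093

triangle: 1!*1!*4!/7! = 24/5040
(j±m)!: 1!*1!*1!*4!*1!*4! = 576
prefactor² = (2J+1)*Δ*N² = 576/35
  k=0: +1/(0!*1!*1!*1!*0!*3!) = 1/6
  k=1: −1/(1!*0!*0!*0!*1!*4!) = -1/24
Σ = 1/8  ⇒  CG² = 576/35*(1/8)² = 9/35
CG = +√(9/35) = +0.507093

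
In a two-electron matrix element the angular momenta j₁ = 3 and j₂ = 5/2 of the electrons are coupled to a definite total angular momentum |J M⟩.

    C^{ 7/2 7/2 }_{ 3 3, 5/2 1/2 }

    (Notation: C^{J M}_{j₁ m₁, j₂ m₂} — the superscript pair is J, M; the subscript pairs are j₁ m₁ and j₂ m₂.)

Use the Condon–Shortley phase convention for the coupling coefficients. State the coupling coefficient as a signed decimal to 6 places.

+√(1/3) = +0.577350

j₁+j₂−J=2  J+j₁−j₂=4  J−j₁+j₂=3  j₁+j₂+J+1=10
(j₁±m₁, j₂±m₂, J±M) = (6,0,3,2,7,0)
P² = 27648
sum k=0..0:
  [0] +1/288 = 1/288
S = 1/288
C² = P²·S² = 1/3 ; C = +0.577350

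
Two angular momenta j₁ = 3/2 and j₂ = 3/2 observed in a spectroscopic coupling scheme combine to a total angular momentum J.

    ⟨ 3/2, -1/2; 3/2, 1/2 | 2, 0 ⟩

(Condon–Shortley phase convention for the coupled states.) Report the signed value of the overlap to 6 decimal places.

triangle: 1!*2!*2!/6! = 4/720
(j±m)!: 1!*2!*2!*1!*2!*2! = 16
prefactor² = (2J+1)*Δ*N² = 4/9
  k=0: +1/(0!*1!*2!*2!*0!*0!) = 1/4
  k=1: −1/(1!*0!*1!*1!*1!*1!) = -1
Σ = -3/4  ⇒  CG² = 4/9*(-3/4)² = 1/4
CG = −√(1/4) = -0.500000

−√(1/4) ≈ -0.500000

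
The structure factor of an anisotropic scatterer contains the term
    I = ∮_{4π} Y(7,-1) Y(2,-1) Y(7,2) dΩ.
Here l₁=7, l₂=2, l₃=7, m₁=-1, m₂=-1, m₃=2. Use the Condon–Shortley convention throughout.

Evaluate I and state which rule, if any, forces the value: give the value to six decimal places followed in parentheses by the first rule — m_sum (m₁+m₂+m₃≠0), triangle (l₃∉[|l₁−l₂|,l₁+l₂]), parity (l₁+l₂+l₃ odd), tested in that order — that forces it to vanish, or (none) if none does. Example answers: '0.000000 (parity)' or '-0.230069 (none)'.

0.077064 (none)

Checks pass: Σm=0; 16 even; l₃=7∈[5,9].
(2·7+1)(2·2+1)(2·7+1) = 1125
Δ: 2! 12! 2! / 17! → 1/185640
sum: t=0:+1/2419200 t=1:−1/518400 t=2:+1/2419200 = -1/907200
3j²(7 2 7; 0 0 0) = Δ·Π!·Σ² = 56/3315  (sign +1)
sum: t=0:+1/1935360 t=1:−1/1209600 = -1/3225600
3j²(7 2 7; -1 -1 2) = Δ·Π!·Σ² = 243/61880  (sign +1)
combine: 4πI² = 1125·56/3315·243/61880 = 3645/48841
take √, sign +1: I = 0.07706400
No selection rule forces the value: the integral is nonzero (none).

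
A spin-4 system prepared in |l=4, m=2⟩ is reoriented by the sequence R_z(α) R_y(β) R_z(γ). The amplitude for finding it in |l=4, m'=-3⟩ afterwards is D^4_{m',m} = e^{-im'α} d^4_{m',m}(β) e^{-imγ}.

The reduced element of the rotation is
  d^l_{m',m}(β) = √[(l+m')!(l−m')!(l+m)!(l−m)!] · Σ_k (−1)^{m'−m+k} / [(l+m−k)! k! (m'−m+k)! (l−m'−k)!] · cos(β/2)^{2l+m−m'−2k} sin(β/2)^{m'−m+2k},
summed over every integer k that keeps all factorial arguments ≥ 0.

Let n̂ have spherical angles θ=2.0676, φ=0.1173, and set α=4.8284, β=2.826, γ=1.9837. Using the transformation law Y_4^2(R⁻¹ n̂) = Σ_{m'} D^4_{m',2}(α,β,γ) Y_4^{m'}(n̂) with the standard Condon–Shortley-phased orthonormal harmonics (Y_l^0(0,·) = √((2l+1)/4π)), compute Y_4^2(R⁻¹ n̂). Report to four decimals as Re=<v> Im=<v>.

Need the full column D^4_{m',2} for m'=−4..4 at α=4.8284, β=2.8260, γ=1.9837.
cos(β/2)=0.157142, sin(β/2)=0.987576
d^4_{-4,2}: single k=6 term ⇒ +0.121224;  D = -0.113378+0.042904i
d^4_{-3,2}: k∈[5..6] ⇒ +0.040918 -0.538705 = -0.497786;  D = +0.228884+0.442045i
d^4_{-2,2}: k∈[4..6] ⇒ +0.008701 -0.274910 +0.904824 = +0.638615;  D = +0.529302-0.357306i
d^4_{-1,2}: k∈[3..5] ⇒ +0.001305 -0.077328 +0.610834 = +0.534811;  D = +0.348525+0.405651i
d^4_{0,2}: k∈[2..4] ⇒ +0.000139 -0.014674 +0.217335 = +0.202801;  D = -0.137492+0.149078i
d^4_{1,2}: k∈[1..3] ⇒ +0.000010 -0.001958 +0.051552 = +0.049604;  D = -0.040111-0.029183i
d^4_{2,2}: k∈[0..2] ⇒ +0.000000 -0.000176 +0.008701 = +0.008525;  D = +0.004184-0.007427i
d^4_{3,2}: k∈[0..1] ⇒ -0.000009 +0.001036 = +0.001027;  D = +0.000947+0.000397i
d^4_{4,2}: single k=0 term ⇒ +0.000078;  D = -0.000022+0.000075i
Y_4^{m'}(θ=2.0676,φ=0.1173) and Σ D·Y over m':
  (-0.1134+0.0429i)·(+0.2357-0.1195i)  (+0.2289+0.4420i)·(-0.3805+0.1397i)  (+0.5293-0.3573i)·(+0.1484-0.0355i)  (+0.3485+0.4057i)·(+0.2775-0.0327i)  (-0.1375+0.1491i)·(-0.2125+0.0000i)  (-0.0401-0.0292i)·(-0.2775-0.0327i)  (+0.0042-0.0074i)·(+0.1484+0.0355i)  (+0.0009+0.0004i)·(+0.3805+0.1397i)  (-0.0000+0.0001i)·(+0.2357+0.1195i)
Y_4^2(R⁻¹ n̂) = +0.046001-0.106077i

Re=0.0460 Im=-0.1061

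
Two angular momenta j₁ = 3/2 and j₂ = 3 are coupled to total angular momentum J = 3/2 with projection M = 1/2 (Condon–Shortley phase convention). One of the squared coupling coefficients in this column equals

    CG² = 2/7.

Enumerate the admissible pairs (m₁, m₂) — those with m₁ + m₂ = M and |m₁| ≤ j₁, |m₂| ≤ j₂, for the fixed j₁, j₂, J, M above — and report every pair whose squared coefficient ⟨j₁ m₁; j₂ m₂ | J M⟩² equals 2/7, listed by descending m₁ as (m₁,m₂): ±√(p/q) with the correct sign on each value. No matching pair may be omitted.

(-3/2,2): −√(2/7)

Admissible pairs with m₁+m₂ = M = 1/2: (-3/2,2), (-1/2,1), (1/2,0), (3/2,-1)
  (m₁,m₂)=(3/2,-1): CG² = 4/35, CG = +√(4/35)
  (m₁,m₂)=(1/2,0): CG² = 9/35, CG = −√(9/35)
  (m₁,m₂)=(-1/2,1): CG² = 12/35, CG = +√(12/35)
  (m₁,m₂)=(-3/2,2): CG² = 2/7, CG = −√(2/7)   ← matches the target
Pairs with CG² = 2/7: (-3/2,2): −√(2/7)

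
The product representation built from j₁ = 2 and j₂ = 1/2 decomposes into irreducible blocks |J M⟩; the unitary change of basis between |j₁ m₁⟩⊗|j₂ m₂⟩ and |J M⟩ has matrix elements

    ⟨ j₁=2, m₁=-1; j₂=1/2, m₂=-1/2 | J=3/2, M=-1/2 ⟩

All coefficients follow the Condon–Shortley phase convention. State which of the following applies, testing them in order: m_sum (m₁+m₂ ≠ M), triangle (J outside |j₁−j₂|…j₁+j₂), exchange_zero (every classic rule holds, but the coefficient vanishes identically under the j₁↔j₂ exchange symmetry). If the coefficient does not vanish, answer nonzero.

m-sum: m₁+m₂ = -1+(-1/2) = -3/2, M = -1/2  ✗ ⇒ coefficient is 0

m_sum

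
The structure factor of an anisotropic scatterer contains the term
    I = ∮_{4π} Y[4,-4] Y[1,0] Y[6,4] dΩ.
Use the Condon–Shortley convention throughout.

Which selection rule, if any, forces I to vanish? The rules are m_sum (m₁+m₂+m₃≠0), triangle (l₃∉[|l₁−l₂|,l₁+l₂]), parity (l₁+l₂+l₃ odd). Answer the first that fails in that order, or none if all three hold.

triangle

m₁+m₂+m₃ = -4 + 0 + 4 = 0  ✓
triangle: need |l₁−l₂| ≤ l₃ ≤ l₁+l₂ = [3,5]; l₃=6 is outside  ✗
parity: l₁+l₂+l₃ = 11 is odd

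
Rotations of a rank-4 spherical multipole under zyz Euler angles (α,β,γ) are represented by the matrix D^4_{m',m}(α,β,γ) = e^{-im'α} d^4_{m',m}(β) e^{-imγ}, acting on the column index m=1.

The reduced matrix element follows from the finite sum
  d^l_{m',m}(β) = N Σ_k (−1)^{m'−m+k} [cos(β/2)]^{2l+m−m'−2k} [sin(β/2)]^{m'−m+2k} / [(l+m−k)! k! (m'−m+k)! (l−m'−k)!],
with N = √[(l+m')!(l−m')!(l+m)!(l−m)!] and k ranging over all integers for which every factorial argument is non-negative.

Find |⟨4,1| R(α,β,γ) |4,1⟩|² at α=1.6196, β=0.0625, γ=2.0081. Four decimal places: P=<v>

P=0.9634

First d^4_{1,1}(β=0.0625), then the phase factors e^{-i(1)α} and e^{-i(1)γ}:
With c≡cos(β/2)=0.999512 and s≡sin(β/2)=0.031245, N=[120·6·120·6]^{1/2}=720.000000
The bounds max(0,m−m')=0 and min(l+m,l−m')=3 give 4 terms
  k=0: (−1)^0·720.0000/(720)·0.9995^8·0.0312^0 = +0.996101
  k=1: (−1)^1·720.0000/(48)·0.9995^6·0.0312^2 = -0.014601
  k=2: (−1)^2·720.0000/(24)·0.9995^4·0.0312^4 = +0.000029
  k=3: (−1)^3·720.0000/(72)·0.9995^2·0.0312^6 = -0.000000
d^4_{1,1}(0.0625) = +0.996101 -0.014601 +0.000029 -0.000000 = +0.981528
|D^4_{1,1}|² = |d^4_{1,1}(β)|² = (+0.981528)² = 0.963398 (the z-rotation phases have unit modulus)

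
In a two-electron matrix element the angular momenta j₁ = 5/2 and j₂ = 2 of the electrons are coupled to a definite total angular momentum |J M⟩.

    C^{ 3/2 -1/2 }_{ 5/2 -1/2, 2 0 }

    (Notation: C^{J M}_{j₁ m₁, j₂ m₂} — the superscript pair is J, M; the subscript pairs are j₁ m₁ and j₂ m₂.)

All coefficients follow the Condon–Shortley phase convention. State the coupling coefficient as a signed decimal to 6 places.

+√(2/35) ≈ +0.239046

j₁+j₂−J=3  J+j₁−j₂=2  J−j₁+j₂=1  j₁+j₂+J+1=7
(j₁±m₁, j₂±m₂, J±M) = (2,3,2,2,1,2)
P² = 32/35
sum k=1..2:
  [1] −1/4 = -1/4
  [2] +1/2 = 1/2
S = 1/4
C² = P²·S² = 2/35 ; C = +0.239046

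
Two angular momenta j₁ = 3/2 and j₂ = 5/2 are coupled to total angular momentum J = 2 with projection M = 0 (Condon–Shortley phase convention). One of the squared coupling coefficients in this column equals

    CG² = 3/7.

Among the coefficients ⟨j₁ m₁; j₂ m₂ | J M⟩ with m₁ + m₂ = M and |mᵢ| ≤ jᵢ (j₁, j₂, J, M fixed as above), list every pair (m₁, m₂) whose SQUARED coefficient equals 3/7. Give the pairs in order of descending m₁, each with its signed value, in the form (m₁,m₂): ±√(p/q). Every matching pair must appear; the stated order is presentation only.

Admissible pairs with m₁+m₂ = M = 0: (-3/2,3/2), (-1/2,1/2), (1/2,-1/2), (3/2,-3/2)
  (m₁,m₂)=(3/2,-3/2): CG² = 3/7, CG = +√(3/7)   ← matches the target
  (m₁,m₂)=(1/2,-1/2): CG² = 1/14, CG = −√(1/14)
  (m₁,m₂)=(-1/2,1/2): CG² = 1/14, CG = −√(1/14)
  (m₁,m₂)=(-3/2,3/2): CG² = 3/7, CG = +√(3/7)   ← matches the target
Pairs with CG² = 3/7: (3/2,-3/2): +√(3/7); (-3/2,3/2): +√(3/7)

(3/2,-3/2): +√(3/7); (-3/2,3/2): +√(3/7)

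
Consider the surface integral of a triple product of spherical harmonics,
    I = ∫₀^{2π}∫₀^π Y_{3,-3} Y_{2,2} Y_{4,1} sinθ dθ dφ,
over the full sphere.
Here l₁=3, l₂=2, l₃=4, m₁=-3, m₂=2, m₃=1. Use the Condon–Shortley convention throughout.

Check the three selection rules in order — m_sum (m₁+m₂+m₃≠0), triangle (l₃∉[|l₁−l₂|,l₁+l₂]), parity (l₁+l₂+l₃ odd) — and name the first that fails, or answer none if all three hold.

azimuthal sum: -3 + 2 + 1 = 0  ✓
1 ≤ 4 ≤ 5 (triangle on l)  ✓
L = 3 + 2 + 4 = 9 (odd)  ✗

parity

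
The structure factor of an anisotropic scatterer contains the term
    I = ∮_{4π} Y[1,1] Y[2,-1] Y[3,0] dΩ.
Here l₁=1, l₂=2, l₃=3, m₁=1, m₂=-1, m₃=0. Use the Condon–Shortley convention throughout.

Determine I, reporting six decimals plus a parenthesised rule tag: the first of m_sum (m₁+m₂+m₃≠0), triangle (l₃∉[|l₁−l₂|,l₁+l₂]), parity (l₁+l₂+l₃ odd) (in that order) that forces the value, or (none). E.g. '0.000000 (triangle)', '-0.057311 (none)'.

Checks pass: Σm=0; 6 even; l₃=3∈[1,3].
(2·1+1)(2·2+1)(2·3+1) = 105
Δ: 0! 2! 4! / 7! → 1/105
sum: t=0:+1/4 = 1/4
3j²(1 2 3; 0 0 0) = Δ·Π!·Σ² = 3/35  (sign -1)
sum: t=0:+1/12 = 1/12
3j²(1 2 3; 1 -1 0) = Δ·Π!·Σ² = 1/35  (sign -1)
combine: 4πI² = 105·3/35·1/35 = 9/35
take √, sign +1: I = 0.14304817
No selection rule forces the value: the integral is nonzero (none).

0.143048 (none)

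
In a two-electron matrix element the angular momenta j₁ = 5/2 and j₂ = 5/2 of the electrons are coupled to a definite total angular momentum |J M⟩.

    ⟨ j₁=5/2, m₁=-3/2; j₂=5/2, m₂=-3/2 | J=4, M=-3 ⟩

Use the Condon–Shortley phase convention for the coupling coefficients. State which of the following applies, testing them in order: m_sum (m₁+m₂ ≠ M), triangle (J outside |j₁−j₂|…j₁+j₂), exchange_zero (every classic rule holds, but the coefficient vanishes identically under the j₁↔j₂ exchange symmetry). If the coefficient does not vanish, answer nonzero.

exchange_zero

m-sum: m₁+m₂ = -3/2+(-3/2) = -3, M = -3  ✓
triangle: |j₁−j₂| = 0 ≤ J = 4 ≤ j₁+j₂ = 5  ✓
exchange: j₁=j₂ and m₁=m₂, and (−1)^(j₁+j₂−J) = (−1)^1 = −1 forces ⟨j₁m₁;j₂m₂|JM⟩ = −⟨j₂m₂;j₁m₁|JM⟩ = −⟨j₁m₁;j₂m₂|JM⟩ ⇒ the coefficient vanishes identically
Racah sum check: Σ_k collapses to 0 ⇒ CG = 0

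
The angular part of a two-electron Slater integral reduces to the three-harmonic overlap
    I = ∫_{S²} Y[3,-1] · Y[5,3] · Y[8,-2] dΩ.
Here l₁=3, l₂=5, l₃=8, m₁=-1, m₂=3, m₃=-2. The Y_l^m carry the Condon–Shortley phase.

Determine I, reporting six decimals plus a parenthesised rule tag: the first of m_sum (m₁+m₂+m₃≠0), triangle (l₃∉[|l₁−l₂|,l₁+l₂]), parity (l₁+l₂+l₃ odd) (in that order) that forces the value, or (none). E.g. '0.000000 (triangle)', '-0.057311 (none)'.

Rules hold: Σm=0, L=16 even, 2≤8≤8.
N = 7·11·17 = 1309
Δ = 0!·6!·10!/17! = 1/136136
Racah Σ t=0..0: t=0:+1/518400 = 1/518400
⇒ 3j(3 5 8; 0 0 0)² = 56/2431, sgn +1
Racah Σ t=0..0: t=0:+1/3870720 = 1/3870720
⇒ 3j(3 5 8; -1 3 -2)² = 675/136136, sgn +1
4πI² = N·(3j₀)²·(3jₘ)² = 4725/31603
I = +1·√(0.149511/4π) = 0.10907666
No selection rule forces the value: the integral is nonzero (none).

0.109077 (none)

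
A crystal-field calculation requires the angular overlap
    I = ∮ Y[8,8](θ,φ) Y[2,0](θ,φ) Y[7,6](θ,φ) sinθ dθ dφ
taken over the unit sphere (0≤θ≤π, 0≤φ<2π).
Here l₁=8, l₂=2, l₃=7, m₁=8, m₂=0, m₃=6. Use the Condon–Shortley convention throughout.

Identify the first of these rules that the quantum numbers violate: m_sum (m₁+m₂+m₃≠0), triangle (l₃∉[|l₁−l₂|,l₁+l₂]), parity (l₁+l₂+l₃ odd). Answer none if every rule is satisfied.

m_sum

Σmᵢ = 14  ✗
l₃∈[|l₁−l₂|,l₁+l₂]=[6,10], have l₃=7
Σlᵢ = 17 ⇒ odd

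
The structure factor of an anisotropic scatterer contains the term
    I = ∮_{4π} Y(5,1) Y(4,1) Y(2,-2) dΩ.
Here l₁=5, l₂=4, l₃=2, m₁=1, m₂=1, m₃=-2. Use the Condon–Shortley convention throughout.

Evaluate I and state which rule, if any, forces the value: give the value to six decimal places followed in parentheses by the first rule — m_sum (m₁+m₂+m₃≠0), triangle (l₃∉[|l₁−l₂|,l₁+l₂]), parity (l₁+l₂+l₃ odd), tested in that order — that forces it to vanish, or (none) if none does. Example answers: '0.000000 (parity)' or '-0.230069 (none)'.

0.000000 (parity)

Σlᵢ=11 odd — θ-integrand is odd under cosθ→−cosθ; I=0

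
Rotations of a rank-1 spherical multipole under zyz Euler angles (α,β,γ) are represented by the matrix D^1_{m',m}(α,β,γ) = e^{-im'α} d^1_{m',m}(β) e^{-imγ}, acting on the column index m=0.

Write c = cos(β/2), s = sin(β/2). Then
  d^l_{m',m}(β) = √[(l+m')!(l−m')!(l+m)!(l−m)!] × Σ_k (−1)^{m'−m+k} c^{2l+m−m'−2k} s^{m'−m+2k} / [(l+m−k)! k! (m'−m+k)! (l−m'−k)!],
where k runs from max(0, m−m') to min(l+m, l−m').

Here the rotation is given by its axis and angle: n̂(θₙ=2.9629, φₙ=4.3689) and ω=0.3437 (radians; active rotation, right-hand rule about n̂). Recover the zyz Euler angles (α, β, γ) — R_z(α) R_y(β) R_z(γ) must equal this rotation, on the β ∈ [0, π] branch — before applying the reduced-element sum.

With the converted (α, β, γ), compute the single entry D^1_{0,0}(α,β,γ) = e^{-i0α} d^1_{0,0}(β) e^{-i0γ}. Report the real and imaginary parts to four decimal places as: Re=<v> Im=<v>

Axis–angle → zyz. n̂ = (sinθₙcosφₙ, sinθₙsinφₙ, cosθₙ) = (-0.059859, -0.167360, -0.984077), ω = 0.3437.
R = I cosω + sinω [n̂]ₓ + (1−cosω) n̂n̂ᵀ gives
  R = [+0.941724, +0.332193, -0.052951; -0.331021, +0.943152, +0.029803; +0.059841, -0.010539, +0.998152]
β = atan2(√(R₁₃²+R₂₃²), R₃₃) = 0.060799; α = atan2(R₂₃, R₁₃) mod 2π = 2.628938; γ = atan2(R₃₂, −R₃₁) mod 2π = 3.315916
First d^1_{0,0}(β=0.0608), then the phase factors e^{-i(0)α} and e^{-i(0)γ}:
Half-angle: c=0.999538, s=0.030395. N=√(1·1·1·1)=1.000000
Admissible k: 0..1 (factorial args all ≥0)
  k=0: (−1)^0·1.0000/(1)·0.9995^2·0.0304^0 = +0.999076
  k=1: (−1)^1·1.0000/(1)·0.9995^0·0.0304^2 = -0.000924
d^1_{0,0}(0.0608) = +0.999076 -0.000924 = +0.998152
D = (+1.000000+0.000000i)·(+0.998152)·(+1.000000+0.000000i) = +0.998152+0.000000i

Re=0.9982 Im=0.0000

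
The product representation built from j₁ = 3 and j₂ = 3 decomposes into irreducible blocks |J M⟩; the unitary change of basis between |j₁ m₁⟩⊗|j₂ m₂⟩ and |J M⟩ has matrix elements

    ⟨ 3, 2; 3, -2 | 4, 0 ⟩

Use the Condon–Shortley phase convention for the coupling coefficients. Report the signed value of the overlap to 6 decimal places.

+0.564076  (= +√(7/22))

√[9·2!4!4!/11! · 5!1!1!5!4!4!] = √(165888/77)
  +(−1)^0/∏(0,2,1,1,3,3)! = 1/72  (running 1/72)
  +(−1)^1/∏(1,1,0,0,4,4)! = -1/576  (running 7/576)
⟨..|..⟩ = √(165888/77)·(7/576) = +0.564076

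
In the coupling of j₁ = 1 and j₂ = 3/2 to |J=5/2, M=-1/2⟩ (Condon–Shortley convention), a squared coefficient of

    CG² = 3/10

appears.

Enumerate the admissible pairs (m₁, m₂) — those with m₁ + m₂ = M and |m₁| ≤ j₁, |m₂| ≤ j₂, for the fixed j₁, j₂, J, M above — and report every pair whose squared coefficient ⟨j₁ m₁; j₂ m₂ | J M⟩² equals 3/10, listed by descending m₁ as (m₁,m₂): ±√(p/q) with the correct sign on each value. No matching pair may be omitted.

Admissible pairs with m₁+m₂ = M = -1/2: (-1,1/2), (0,-1/2), (1,-3/2)
  (m₁,m₂)=(1,-3/2): CG² = 1/10, CG = +√(1/10)
  (m₁,m₂)=(0,-1/2): CG² = 3/5, CG = +√(3/5)
  (m₁,m₂)=(-1,1/2): CG² = 3/10, CG = +√(3/10)   ← matches the target
Pairs with CG² = 3/10: (-1,1/2): +√(3/10)

(-1,1/2): +√(3/10)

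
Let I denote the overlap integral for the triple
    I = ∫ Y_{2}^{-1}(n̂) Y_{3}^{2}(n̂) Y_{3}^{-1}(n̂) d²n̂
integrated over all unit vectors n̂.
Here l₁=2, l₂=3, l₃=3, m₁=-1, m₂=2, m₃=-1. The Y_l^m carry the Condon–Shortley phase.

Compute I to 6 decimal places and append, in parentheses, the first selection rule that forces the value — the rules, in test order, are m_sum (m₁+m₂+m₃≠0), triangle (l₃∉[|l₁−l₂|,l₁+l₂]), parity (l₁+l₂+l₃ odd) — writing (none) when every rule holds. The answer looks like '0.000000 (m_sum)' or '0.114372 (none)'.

0.162868 (none)

Rules hold: Σm=0, L=8 even, 1≤3≤5.
N = 5·7·7 = 245
Δ = 2!·2!·4!/9! = 1/3780
Racah Σ t=0..2: t=0:+1/24 t=1:−1/4 t=2:+1/24 = -1/6
⇒ 3j(2 3 3; 0 0 0)² = 4/105, sgn +1
Racah Σ t=1..2: t=1:−1/48 t=2:+1/12 = 1/16
⇒ 3j(2 3 3; -1 2 -1)² = 1/28, sgn +1
4πI² = N·(3j₀)²·(3jₘ)² = 1/3
I = +1·√(0.333333/4π) = 0.16286750
No selection rule forces the value: the integral is nonzero (none).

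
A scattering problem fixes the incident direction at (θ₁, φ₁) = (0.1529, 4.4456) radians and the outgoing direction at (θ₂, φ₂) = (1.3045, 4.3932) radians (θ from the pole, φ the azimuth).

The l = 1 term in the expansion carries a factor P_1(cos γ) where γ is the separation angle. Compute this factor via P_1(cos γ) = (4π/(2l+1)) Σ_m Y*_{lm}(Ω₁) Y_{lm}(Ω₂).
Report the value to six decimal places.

Expand P_1 via completeness: Σ_{m} conj(Y_{1,m}) at Ω₁ times Y_{1,m} at Ω₂ —
  [-1]  conj(Y_{1,-1})(Ω₁) = (-0.013873, -0.050759) ; Y_{1,-1}(Ω₂) = (-0.104594, 0.316481) ; Δ = (0.017515, 0.000919)
  [+0]  conj(Y_{1,0})(Ω₁) = (0.482902, -0.000000) ; Y_{1,0}(Ω₂) = (0.128581, 0.000000) ; Δ = (0.062092, 0.000000)
  [+1]  conj(Y_{1,1})(Ω₁) = (0.013873, -0.050759) ; Y_{1,1}(Ω₂) = (0.104594, 0.316481) ; Δ = (0.017515, -0.000919)
Total Σ_m = (0.097122, 0.000000). Multiply by 4.188790: (0.406825, 0.000000). P_1(cos γ) = 0.406825

0.406825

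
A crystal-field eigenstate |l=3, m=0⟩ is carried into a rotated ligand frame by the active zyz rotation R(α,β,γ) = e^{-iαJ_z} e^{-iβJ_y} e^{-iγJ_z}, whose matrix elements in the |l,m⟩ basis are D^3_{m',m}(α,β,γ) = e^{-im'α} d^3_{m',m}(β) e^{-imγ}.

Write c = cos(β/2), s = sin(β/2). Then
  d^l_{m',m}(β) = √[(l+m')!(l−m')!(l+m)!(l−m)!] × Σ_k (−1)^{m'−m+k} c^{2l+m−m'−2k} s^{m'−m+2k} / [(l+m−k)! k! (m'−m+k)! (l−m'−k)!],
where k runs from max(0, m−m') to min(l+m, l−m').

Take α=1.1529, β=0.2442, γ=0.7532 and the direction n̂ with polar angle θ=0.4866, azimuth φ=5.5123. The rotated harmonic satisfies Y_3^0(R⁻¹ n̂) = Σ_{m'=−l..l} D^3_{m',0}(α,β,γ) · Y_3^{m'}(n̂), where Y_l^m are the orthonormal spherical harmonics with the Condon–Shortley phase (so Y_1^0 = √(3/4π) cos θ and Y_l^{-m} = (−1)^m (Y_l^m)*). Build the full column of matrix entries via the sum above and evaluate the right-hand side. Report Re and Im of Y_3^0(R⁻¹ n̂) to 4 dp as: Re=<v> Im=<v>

Re=0.1071 Im=0.0000

Need the full column D^3_{m',0} for m'=−3..3 at α=1.1529, β=0.2442, γ=0.7532.
cos(β/2)=0.992555, sin(β/2)=0.121797
d^3_{-3,0}: single k=3 term ⇒ +0.007901;  D = -0.007507-0.002464i
d^3_{-2,0}: k∈[2..3] ⇒ +0.078859 -0.001187 = +0.077672;  D = -0.052086+0.057619i
d^3_{-1,0}: k∈[1..3] ⇒ +0.406443 -0.018360 +0.000092 = +0.388175;  D = +0.157536+0.354770i
d^3_{0,0}: k∈[0..3] ⇒ +0.956154 -0.129579 +0.001951 -0.000003 = +0.828523;  D = +0.828523+0.000000i
d^3_{1,0}: k∈[0..2] ⇒ -0.406443 +0.018360 -0.000092 = -0.388175;  D = -0.157536+0.354770i
d^3_{2,0}: k∈[0..1] ⇒ +0.078859 -0.001187 = +0.077672;  D = -0.052086-0.057619i
d^3_{3,0}: single k=0 term ⇒ -0.007901;  D = +0.007507-0.002464i
Y_3^{m'}(θ=0.4866,φ=5.5123) and Σ D·Y over m':
  (-0.0075-0.0025i)·(-0.0288+0.0315i)  (-0.0521+0.0576i)·(+0.0057+0.1975i)  (+0.1575+0.3548i)·(+0.3151+0.3061i)  (+0.8285+0.0000i)·(+0.2991+0.0000i)  (-0.1575+0.3548i)·(-0.3151+0.3061i)  (-0.0521-0.0576i)·(+0.0057-0.1975i)  (+0.0075-0.0025i)·(+0.0288+0.0315i)
Y_3^0(R⁻¹ n̂) = +0.107125+0.000000i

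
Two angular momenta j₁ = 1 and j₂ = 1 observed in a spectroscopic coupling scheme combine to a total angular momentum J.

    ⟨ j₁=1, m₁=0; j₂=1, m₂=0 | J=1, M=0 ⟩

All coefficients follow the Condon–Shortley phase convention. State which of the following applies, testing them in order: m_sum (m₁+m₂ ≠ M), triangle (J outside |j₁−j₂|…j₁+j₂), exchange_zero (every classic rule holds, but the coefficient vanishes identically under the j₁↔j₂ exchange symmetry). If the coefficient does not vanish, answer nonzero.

m-sum: m₁+m₂ = 0+0 = 0, M = 0  ✓
triangle: |j₁−j₂| = 0 ≤ J = 1 ≤ j₁+j₂ = 2  ✓
exchange: j₁=j₂ and m₁=m₂, and (−1)^(j₁+j₂−J) = (−1)^1 = −1 forces ⟨j₁m₁;j₂m₂|JM⟩ = −⟨j₂m₂;j₁m₁|JM⟩ = −⟨j₁m₁;j₂m₂|JM⟩ ⇒ the coefficient vanishes identically
Racah sum check: Σ_k collapses to 0 ⇒ CG = 0

exchange_zero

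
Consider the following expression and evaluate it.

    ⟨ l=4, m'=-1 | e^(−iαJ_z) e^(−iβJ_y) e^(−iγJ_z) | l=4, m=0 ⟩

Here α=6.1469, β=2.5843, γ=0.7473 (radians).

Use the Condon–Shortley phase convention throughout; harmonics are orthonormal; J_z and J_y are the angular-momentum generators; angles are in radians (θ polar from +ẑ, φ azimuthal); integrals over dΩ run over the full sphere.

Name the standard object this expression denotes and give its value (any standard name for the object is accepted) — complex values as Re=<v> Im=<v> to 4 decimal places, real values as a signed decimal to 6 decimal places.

This is a Wigner D-matrix element — the rotation-matrix element ⟨l m'| R(α,β,γ) |l m⟩ in the angular-momentum basis.
D^4_{-1,0}(6.1469,2.5843,0.7473) = e^{-i·-1·6.1469}·d^4_{-1,0}(2.5843)·e^{-i·0·0.7473}. Compute d first:
Half-angle: c=0.275054, s=0.961429. N=√(6·120·24·24)=643.987578
k: max(0,(0)−(-1))=1 … min(4+(0),4−(-1))=4
  k=1: (−1)^0·643.9876/(144)·0.2751^7·0.9614^1 = +0.000512
  k=2: (−1)^1·643.9876/(24)·0.2751^5·0.9614^3 = -0.037541
  k=3: (−1)^2·643.9876/(24)·0.2751^3·0.9614^5 = +0.458678
  k=4: (−1)^3·643.9876/(144)·0.2751^1·0.9614^7 = -0.934013
d^4_{-1,0}(2.5843) = +0.000512 -0.037541 +0.458678 -0.934013 = -0.512365
Phases: e^{-i·(-1)·6.1469}=+0.990728-0.135864i, e^{-i·(0)·0.7473}=+1.000000+0.000000i ⇒ D=-0.507614+0.069612i

Wigner D-matrix element, Re=-0.5076 Im=0.0696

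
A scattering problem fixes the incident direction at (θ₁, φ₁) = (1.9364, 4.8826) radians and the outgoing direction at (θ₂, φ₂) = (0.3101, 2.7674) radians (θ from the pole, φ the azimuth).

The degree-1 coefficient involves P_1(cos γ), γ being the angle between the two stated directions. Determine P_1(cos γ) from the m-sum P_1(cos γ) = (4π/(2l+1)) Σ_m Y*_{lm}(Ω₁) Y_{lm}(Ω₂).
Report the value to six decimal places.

-0.488057

Summing Y*_{l m}(θ₁,φ₁)·Y_{l m}(θ₂,φ₂) over m ∈ [−1, 1]; prefactor 4π/(2·1+1) = 4.188790:
  term(m=-1) = -0.017618+0.029100i   from Y*(Ω₁)=+0.054655-0.317997i, Y(Ω₂)=-0.098134-0.038536i
  term(m=+0) = -0.081279-0.000000i   from Y*(Ω₁)=-0.174682-0.000000i, Y(Ω₂)=+0.465298+0.000000i
  term(m=+1) = -0.017618-0.029100i   from Y*(Ω₁)=-0.054655-0.317997i, Y(Ω₂)=+0.098134-0.038536i
Accumulated sum -0.116515+0.000000i; after 4π/(2l+1) scaling, -0.488057+0.000000i ⇒ P_1 = -0.488057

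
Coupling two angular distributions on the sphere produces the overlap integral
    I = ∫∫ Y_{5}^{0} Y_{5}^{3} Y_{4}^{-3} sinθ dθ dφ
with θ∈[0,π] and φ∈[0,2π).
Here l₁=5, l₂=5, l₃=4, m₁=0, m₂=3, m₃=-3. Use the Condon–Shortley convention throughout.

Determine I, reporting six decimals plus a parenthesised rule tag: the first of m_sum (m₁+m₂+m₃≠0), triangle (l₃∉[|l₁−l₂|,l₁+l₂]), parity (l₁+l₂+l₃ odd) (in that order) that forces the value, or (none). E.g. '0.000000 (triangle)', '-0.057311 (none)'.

m-sum 0 ✓  L=14 even ✓  0≤4≤10 ✓
Π(2lᵢ+1) = 11×11×9 = 1089
triangle coeff Δ(5,5,4) = 1/3153150
Σ_t [1,5]: t=1:−1/69120 t=2:+1/1728 t=3:−1/576 t=4:+1/1728 t=5:−1/69120 = -7/11520
(3j)²=2/143 [(5 5 4; 0 0 0)], sign=-1
Σ_t [4,5]: t=4:+1/6912 t=5:−1/17280 = 1/11520
(3j)²=2/143 [(5 5 4; 0 3 -3)], sign=-1
⇒ 4πI² = 36/169
I = (+1)√(36/169/(4π)) = 0.13019760
No selection rule forces the value: the integral is nonzero (none).

0.130198 (none)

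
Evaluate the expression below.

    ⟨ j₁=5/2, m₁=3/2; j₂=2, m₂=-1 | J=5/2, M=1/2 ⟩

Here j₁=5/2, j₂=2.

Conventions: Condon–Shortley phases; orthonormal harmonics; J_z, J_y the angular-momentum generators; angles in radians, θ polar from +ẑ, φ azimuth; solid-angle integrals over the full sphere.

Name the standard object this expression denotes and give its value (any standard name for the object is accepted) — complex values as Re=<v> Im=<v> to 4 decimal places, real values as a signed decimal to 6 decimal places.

Clebsch–Gordan coefficient, +√(6/35) ≈ +0.414039

This is a Clebsch–Gordan (vector-coupling) coefficient.
triangle: 2!·3!·2!/8! = 24/40320
(j±m)!: 4!·1!·1!·3!·3!·2! = 1728
prefactor² = (2J+1)·Δ·N² = 216/35
  k=0: +1/(0!·2!·1!·1!·2!·1!) = 1/4
  k=1: −1/(1!·1!·0!·0!·3!·2!) = -1/12
Σ = 1/6  ⇒  CG² = 216/35·(1/6)² = 6/35
CG = +√(6/35) = +0.414039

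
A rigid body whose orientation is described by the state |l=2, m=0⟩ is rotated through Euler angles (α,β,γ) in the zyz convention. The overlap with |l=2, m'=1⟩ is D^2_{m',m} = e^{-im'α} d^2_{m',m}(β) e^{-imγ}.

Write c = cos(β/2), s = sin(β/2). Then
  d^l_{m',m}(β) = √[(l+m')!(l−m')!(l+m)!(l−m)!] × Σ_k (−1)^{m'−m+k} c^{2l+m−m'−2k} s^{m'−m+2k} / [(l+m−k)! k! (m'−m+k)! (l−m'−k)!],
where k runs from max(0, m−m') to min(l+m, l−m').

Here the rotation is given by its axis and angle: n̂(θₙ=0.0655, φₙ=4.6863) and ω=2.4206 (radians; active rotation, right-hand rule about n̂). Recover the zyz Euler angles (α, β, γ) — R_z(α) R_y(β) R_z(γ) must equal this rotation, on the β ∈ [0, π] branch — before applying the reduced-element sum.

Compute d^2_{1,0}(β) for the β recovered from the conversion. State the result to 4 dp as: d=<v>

d=-0.1486

Axis–angle → zyz. n̂ = (sinθₙcosφₙ, sinθₙsinφₙ, cosθₙ) = (-0.001707, -0.065431, +0.997856), ω = 2.4206.
R = I cosω + sinω [n̂]ₓ + (1−cosω) n̂n̂ᵀ gives
  R = [-0.751146, -0.658519, -0.046176; +0.658911, -0.743654, -0.113207; +0.040209, -0.115461, +0.992498]
β = atan2(√(R₁₃²+R₂₃²), R₃₃) = 0.122569; α = atan2(R₂₃, R₁₃) mod 2π = 4.325095; γ = atan2(R₃₂, −R₃₁) mod 2π = 4.377273
d^2_{1,0}(β=0.1226) via the finite sum:
With c≡cos(β/2)=0.998123 and s≡sin(β/2)=0.061246, N=[6·1·2·2]^{1/2}=4.898979
k∈{0,1} keeps every argument non-negative
  k=0: (−1)^1·4.8990/(2)·0.9981^3·0.0612^1 = -0.149178
  k=1: (−1)^2·4.8990/(2)·0.9981^1·0.0612^3 = +0.000562
d^2_{1,0}(0.1226) = -0.149178 +0.000562 = -0.148616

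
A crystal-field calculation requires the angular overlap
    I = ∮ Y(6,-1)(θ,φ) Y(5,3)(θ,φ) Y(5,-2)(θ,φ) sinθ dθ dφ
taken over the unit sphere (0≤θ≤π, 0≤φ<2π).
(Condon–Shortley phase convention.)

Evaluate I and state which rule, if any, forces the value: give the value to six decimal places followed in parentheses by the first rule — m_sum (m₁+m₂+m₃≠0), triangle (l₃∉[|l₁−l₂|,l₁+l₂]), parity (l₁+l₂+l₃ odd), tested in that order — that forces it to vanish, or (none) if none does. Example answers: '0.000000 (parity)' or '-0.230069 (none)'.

0.016235 (none)

Checks pass: Σm=0; 16 even; l₃=5∈[1,11].
(2·6+1)(2·5+1)(2·5+1) = 1573
Δ: 6! 6! 4! / 17! → 1/28588560
sum: t=1:−1/345600 t=2:+1/13824 t=3:−1/5184 t=4:+1/13824 t=5:−1/345600 = -7/129600
3j²(6 5 5; 0 0 0) = Δ·Π!·Σ² = 80/7293  (sign +1)
sum: t=4:+1/41472 t=5:−1/34560 t=6:+1/345600 = -1/518400
3j²(6 5 5; -1 3 -2) = Δ·Π!·Σ² = 7/36465  (sign +1)
combine: 4πI² = 1573·80/7293·7/36465 = 112/33813
take √, sign +1: I = 0.01623537
No selection rule forces the value: the integral is nonzero (none).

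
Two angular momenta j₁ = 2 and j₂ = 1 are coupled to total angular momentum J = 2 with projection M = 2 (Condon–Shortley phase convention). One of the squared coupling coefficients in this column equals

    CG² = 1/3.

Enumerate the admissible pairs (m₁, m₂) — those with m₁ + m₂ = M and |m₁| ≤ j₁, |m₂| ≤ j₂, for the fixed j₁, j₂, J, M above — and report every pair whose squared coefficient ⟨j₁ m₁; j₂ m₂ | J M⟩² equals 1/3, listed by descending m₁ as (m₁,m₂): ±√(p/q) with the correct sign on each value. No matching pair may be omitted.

Admissible pairs with m₁+m₂ = M = 2: (1,1), (2,0)
  (m₁,m₂)=(2,0): CG² = 2/3, CG = +√(2/3)
  (m₁,m₂)=(1,1): CG² = 1/3, CG = −√(1/3)   ← matches the target
Pairs with CG² = 1/3: (1,1): −√(1/3)

(1,1): −√(1/3)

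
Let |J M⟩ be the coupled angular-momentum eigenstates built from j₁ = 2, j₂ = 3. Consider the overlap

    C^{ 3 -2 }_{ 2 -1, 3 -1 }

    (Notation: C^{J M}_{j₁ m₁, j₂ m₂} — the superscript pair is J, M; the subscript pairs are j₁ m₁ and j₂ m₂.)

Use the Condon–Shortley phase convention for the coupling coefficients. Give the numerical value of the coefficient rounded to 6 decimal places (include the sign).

j₁+j₂−J=2  J+j₁−j₂=2  J−j₁+j₂=4  j₁+j₂+J+1=9
(j₁±m₁, j₂±m₂, J±M) = (1,3,2,4,1,5)
P² = 64
sum k=1..2:
  [1] −1/12 = -1/12
  [2] +1/48 = 1/48
S = -1/16
C² = P²·S² = 1/4 ; C = -0.500000

-0.500000  (= −√(1/4))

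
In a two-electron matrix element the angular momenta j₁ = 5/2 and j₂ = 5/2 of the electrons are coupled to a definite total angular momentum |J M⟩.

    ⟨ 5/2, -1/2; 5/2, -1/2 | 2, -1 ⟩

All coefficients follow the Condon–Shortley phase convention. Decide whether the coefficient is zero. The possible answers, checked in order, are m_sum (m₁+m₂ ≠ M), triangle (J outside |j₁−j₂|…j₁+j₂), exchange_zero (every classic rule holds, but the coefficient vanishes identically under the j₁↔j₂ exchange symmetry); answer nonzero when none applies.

exchange_zero

m-sum: m₁+m₂ = -1/2+(-1/2) = -1, M = -1  ✓
triangle: |j₁−j₂| = 0 ≤ J = 2 ≤ j₁+j₂ = 5  ✓
exchange: j₁=j₂ and m₁=m₂, and (−1)^(j₁+j₂−J) = (−1)^3 = −1 forces ⟨j₁m₁;j₂m₂|JM⟩ = −⟨j₂m₂;j₁m₁|JM⟩ = −⟨j₁m₁;j₂m₂|JM⟩ ⇒ the coefficient vanishes identically
Racah sum check: Σ_k collapses to 0 ⇒ CG = 0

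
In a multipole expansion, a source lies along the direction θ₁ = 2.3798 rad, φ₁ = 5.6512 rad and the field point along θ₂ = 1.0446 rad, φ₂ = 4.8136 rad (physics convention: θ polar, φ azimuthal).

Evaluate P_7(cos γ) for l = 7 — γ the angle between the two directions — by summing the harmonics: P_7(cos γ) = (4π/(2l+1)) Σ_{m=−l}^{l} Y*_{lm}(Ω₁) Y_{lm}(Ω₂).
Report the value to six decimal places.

-0.077863

Expand P_7 via completeness: Σ_{m} conj(Y_{7,m}) at Ω₁ times Y_{7,m} at Ω₂ —
  m=-7: (-0.010617+0.035776i) × (-0.117628-0.137275i) = +0.006160-0.002751i  (running Σ = +0.006160-0.002751i)
  m=-6: (+0.116505-0.088626i) × (-0.322631+0.224182i) = -0.017720+0.054712i  (running Σ = -0.011560+0.051961i)
  m=-5: (-0.333718+0.006119i) × (+0.196005+0.353679i) = -0.067575-0.116829i  (running Σ = -0.079134-0.064868i)
  m=-4: (+0.375085+0.264198i) × (+0.052903-0.022670i) = +0.025833+0.005474i  (running Σ = -0.053302-0.059394i)
  m=-3: (-0.088865-0.263596i) × (+0.097303+0.310553i) = +0.073214-0.053246i  (running Σ = +0.019912-0.112640i)
  m=-2: (+0.055252-0.174388i) × (+0.210005-0.043100i) = +0.004087-0.039004i  (running Σ = +0.023999-0.151644i)
  m=-1: (-0.300201+0.219795i) × (+0.024792+0.244120i) = -0.061099-0.067836i  (running Σ = -0.037100-0.219480i)
  m=0: (-0.075388-0.000000i) × (+0.248609+0.000000i) = -0.018742-0.000000i  (running Σ = -0.055842-0.219480i)
  m=1: (+0.300201+0.219795i) × (-0.024792+0.244120i) = -0.061099+0.067836i  (running Σ = -0.116941-0.151644i)
  m=2: (+0.055252+0.174388i) × (+0.210005+0.043100i) = +0.004087+0.039004i  (running Σ = -0.112854-0.112640i)
  m=3: (+0.088865-0.263596i) × (-0.097303+0.310553i) = +0.073214+0.053246i  (running Σ = -0.039641-0.059394i)
  m=4: (+0.375085-0.264198i) × (+0.052903+0.022670i) = +0.025833-0.005474i  (running Σ = -0.013808-0.064868i)
  m=5: (+0.333718+0.006119i) × (-0.196005+0.353679i) = -0.067575+0.116829i  (running Σ = -0.081383+0.051961i)
  m=6: (+0.116505+0.088626i) × (-0.322631-0.224182i) = -0.017720-0.054712i  (running Σ = -0.099102-0.002751i)
  m=7: (+0.010617+0.035776i) × (+0.117628-0.137275i) = +0.006160+0.002751i  (running Σ = -0.092942-0.000000i)
Σ over m = -0.092942-0.000000i; ×(4π/15) → -0.077863-0.000000i. Real part: -0.077863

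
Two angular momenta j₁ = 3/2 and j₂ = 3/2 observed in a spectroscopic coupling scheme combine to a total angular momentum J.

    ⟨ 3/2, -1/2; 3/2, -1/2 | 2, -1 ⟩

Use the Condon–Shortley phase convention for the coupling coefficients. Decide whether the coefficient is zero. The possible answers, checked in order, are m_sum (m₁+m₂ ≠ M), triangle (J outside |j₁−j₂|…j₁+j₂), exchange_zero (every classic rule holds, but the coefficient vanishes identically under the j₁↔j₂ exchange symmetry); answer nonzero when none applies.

exchange_zero

m-sum: m₁+m₂ = -1/2+(-1/2) = -1, M = -1  ✓
triangle: |j₁−j₂| = 0 ≤ J = 2 ≤ j₁+j₂ = 3  ✓
exchange: j₁=j₂ and m₁=m₂, and (−1)^(j₁+j₂−J) = (−1)^1 = −1 forces ⟨j₁m₁;j₂m₂|JM⟩ = −⟨j₂m₂;j₁m₁|JM⟩ = −⟨j₁m₁;j₂m₂|JM⟩ ⇒ the coefficient vanishes identically
Racah sum check: Σ_k collapses to 0 ⇒ CG = 0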